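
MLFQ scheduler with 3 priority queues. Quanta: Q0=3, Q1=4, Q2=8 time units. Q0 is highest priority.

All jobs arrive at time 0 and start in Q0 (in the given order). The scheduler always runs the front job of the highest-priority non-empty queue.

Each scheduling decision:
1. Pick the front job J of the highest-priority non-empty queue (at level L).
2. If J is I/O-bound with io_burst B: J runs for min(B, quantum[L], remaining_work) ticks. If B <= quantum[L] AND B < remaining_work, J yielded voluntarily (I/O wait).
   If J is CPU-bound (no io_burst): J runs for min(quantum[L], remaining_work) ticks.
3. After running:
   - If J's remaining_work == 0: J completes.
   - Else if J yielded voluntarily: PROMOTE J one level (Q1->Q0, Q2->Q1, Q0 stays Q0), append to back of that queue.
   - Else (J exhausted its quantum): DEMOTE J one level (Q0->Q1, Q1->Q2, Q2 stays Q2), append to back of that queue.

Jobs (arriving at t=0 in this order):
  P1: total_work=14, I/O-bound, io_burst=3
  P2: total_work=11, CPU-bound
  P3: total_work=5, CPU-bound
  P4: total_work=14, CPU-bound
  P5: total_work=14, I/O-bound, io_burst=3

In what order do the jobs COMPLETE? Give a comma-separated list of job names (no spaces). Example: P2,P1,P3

t=0-3: P1@Q0 runs 3, rem=11, I/O yield, promote→Q0. Q0=[P2,P3,P4,P5,P1] Q1=[] Q2=[]
t=3-6: P2@Q0 runs 3, rem=8, quantum used, demote→Q1. Q0=[P3,P4,P5,P1] Q1=[P2] Q2=[]
t=6-9: P3@Q0 runs 3, rem=2, quantum used, demote→Q1. Q0=[P4,P5,P1] Q1=[P2,P3] Q2=[]
t=9-12: P4@Q0 runs 3, rem=11, quantum used, demote→Q1. Q0=[P5,P1] Q1=[P2,P3,P4] Q2=[]
t=12-15: P5@Q0 runs 3, rem=11, I/O yield, promote→Q0. Q0=[P1,P5] Q1=[P2,P3,P4] Q2=[]
t=15-18: P1@Q0 runs 3, rem=8, I/O yield, promote→Q0. Q0=[P5,P1] Q1=[P2,P3,P4] Q2=[]
t=18-21: P5@Q0 runs 3, rem=8, I/O yield, promote→Q0. Q0=[P1,P5] Q1=[P2,P3,P4] Q2=[]
t=21-24: P1@Q0 runs 3, rem=5, I/O yield, promote→Q0. Q0=[P5,P1] Q1=[P2,P3,P4] Q2=[]
t=24-27: P5@Q0 runs 3, rem=5, I/O yield, promote→Q0. Q0=[P1,P5] Q1=[P2,P3,P4] Q2=[]
t=27-30: P1@Q0 runs 3, rem=2, I/O yield, promote→Q0. Q0=[P5,P1] Q1=[P2,P3,P4] Q2=[]
t=30-33: P5@Q0 runs 3, rem=2, I/O yield, promote→Q0. Q0=[P1,P5] Q1=[P2,P3,P4] Q2=[]
t=33-35: P1@Q0 runs 2, rem=0, completes. Q0=[P5] Q1=[P2,P3,P4] Q2=[]
t=35-37: P5@Q0 runs 2, rem=0, completes. Q0=[] Q1=[P2,P3,P4] Q2=[]
t=37-41: P2@Q1 runs 4, rem=4, quantum used, demote→Q2. Q0=[] Q1=[P3,P4] Q2=[P2]
t=41-43: P3@Q1 runs 2, rem=0, completes. Q0=[] Q1=[P4] Q2=[P2]
t=43-47: P4@Q1 runs 4, rem=7, quantum used, demote→Q2. Q0=[] Q1=[] Q2=[P2,P4]
t=47-51: P2@Q2 runs 4, rem=0, completes. Q0=[] Q1=[] Q2=[P4]
t=51-58: P4@Q2 runs 7, rem=0, completes. Q0=[] Q1=[] Q2=[]

Answer: P1,P5,P3,P2,P4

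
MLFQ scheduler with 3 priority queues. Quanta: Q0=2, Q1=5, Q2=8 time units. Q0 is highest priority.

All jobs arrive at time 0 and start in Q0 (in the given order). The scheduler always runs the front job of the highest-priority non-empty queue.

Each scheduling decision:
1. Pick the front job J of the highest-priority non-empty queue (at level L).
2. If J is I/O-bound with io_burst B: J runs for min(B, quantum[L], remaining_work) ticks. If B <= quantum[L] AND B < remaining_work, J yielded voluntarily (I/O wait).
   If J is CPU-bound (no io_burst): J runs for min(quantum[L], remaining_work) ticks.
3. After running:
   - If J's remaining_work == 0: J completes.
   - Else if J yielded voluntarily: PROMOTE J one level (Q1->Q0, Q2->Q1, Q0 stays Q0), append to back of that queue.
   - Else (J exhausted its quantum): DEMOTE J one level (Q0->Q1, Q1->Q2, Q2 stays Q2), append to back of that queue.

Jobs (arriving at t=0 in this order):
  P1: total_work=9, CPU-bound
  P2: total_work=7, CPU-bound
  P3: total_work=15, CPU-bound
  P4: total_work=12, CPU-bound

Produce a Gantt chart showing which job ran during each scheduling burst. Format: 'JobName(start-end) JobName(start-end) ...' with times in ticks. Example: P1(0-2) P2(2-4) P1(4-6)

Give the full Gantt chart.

Answer: P1(0-2) P2(2-4) P3(4-6) P4(6-8) P1(8-13) P2(13-18) P3(18-23) P4(23-28) P1(28-30) P3(30-38) P4(38-43)

Derivation:
t=0-2: P1@Q0 runs 2, rem=7, quantum used, demote→Q1. Q0=[P2,P3,P4] Q1=[P1] Q2=[]
t=2-4: P2@Q0 runs 2, rem=5, quantum used, demote→Q1. Q0=[P3,P4] Q1=[P1,P2] Q2=[]
t=4-6: P3@Q0 runs 2, rem=13, quantum used, demote→Q1. Q0=[P4] Q1=[P1,P2,P3] Q2=[]
t=6-8: P4@Q0 runs 2, rem=10, quantum used, demote→Q1. Q0=[] Q1=[P1,P2,P3,P4] Q2=[]
t=8-13: P1@Q1 runs 5, rem=2, quantum used, demote→Q2. Q0=[] Q1=[P2,P3,P4] Q2=[P1]
t=13-18: P2@Q1 runs 5, rem=0, completes. Q0=[] Q1=[P3,P4] Q2=[P1]
t=18-23: P3@Q1 runs 5, rem=8, quantum used, demote→Q2. Q0=[] Q1=[P4] Q2=[P1,P3]
t=23-28: P4@Q1 runs 5, rem=5, quantum used, demote→Q2. Q0=[] Q1=[] Q2=[P1,P3,P4]
t=28-30: P1@Q2 runs 2, rem=0, completes. Q0=[] Q1=[] Q2=[P3,P4]
t=30-38: P3@Q2 runs 8, rem=0, completes. Q0=[] Q1=[] Q2=[P4]
t=38-43: P4@Q2 runs 5, rem=0, completes. Q0=[] Q1=[] Q2=[]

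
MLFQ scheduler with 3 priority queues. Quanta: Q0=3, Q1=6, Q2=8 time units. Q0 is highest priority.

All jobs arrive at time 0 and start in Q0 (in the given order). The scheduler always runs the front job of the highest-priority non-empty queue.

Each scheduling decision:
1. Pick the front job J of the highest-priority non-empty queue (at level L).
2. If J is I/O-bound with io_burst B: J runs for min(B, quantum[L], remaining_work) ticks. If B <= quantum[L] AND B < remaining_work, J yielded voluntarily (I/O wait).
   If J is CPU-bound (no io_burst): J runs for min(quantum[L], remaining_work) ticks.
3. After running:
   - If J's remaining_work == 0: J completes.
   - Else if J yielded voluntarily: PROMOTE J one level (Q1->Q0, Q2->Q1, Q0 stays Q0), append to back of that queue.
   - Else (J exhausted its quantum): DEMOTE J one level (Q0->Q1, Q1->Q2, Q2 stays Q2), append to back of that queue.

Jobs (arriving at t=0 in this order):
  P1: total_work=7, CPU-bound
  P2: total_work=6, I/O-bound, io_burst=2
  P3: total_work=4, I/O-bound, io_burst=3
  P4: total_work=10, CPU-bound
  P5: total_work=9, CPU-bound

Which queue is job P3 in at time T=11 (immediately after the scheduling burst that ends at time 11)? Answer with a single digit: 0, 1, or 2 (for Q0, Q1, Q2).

t=0-3: P1@Q0 runs 3, rem=4, quantum used, demote→Q1. Q0=[P2,P3,P4,P5] Q1=[P1] Q2=[]
t=3-5: P2@Q0 runs 2, rem=4, I/O yield, promote→Q0. Q0=[P3,P4,P5,P2] Q1=[P1] Q2=[]
t=5-8: P3@Q0 runs 3, rem=1, I/O yield, promote→Q0. Q0=[P4,P5,P2,P3] Q1=[P1] Q2=[]
t=8-11: P4@Q0 runs 3, rem=7, quantum used, demote→Q1. Q0=[P5,P2,P3] Q1=[P1,P4] Q2=[]
t=11-14: P5@Q0 runs 3, rem=6, quantum used, demote→Q1. Q0=[P2,P3] Q1=[P1,P4,P5] Q2=[]
t=14-16: P2@Q0 runs 2, rem=2, I/O yield, promote→Q0. Q0=[P3,P2] Q1=[P1,P4,P5] Q2=[]
t=16-17: P3@Q0 runs 1, rem=0, completes. Q0=[P2] Q1=[P1,P4,P5] Q2=[]
t=17-19: P2@Q0 runs 2, rem=0, completes. Q0=[] Q1=[P1,P4,P5] Q2=[]
t=19-23: P1@Q1 runs 4, rem=0, completes. Q0=[] Q1=[P4,P5] Q2=[]
t=23-29: P4@Q1 runs 6, rem=1, quantum used, demote→Q2. Q0=[] Q1=[P5] Q2=[P4]
t=29-35: P5@Q1 runs 6, rem=0, completes. Q0=[] Q1=[] Q2=[P4]
t=35-36: P4@Q2 runs 1, rem=0, completes. Q0=[] Q1=[] Q2=[]

Answer: 0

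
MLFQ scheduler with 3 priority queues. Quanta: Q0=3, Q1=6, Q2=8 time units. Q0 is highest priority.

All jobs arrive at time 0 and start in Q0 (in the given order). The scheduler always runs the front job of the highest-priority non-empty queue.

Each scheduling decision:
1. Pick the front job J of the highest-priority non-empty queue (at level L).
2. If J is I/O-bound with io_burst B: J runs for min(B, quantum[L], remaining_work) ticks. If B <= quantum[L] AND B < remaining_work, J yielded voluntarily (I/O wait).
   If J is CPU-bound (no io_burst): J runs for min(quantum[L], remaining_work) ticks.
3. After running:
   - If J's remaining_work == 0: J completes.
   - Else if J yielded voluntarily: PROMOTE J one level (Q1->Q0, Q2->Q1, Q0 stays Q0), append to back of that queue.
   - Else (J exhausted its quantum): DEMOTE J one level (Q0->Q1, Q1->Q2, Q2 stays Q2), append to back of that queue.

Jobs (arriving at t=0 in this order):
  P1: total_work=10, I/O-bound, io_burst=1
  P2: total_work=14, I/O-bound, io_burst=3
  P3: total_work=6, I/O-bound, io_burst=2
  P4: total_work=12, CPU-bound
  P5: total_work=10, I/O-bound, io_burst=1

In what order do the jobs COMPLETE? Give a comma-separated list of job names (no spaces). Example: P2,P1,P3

t=0-1: P1@Q0 runs 1, rem=9, I/O yield, promote→Q0. Q0=[P2,P3,P4,P5,P1] Q1=[] Q2=[]
t=1-4: P2@Q0 runs 3, rem=11, I/O yield, promote→Q0. Q0=[P3,P4,P5,P1,P2] Q1=[] Q2=[]
t=4-6: P3@Q0 runs 2, rem=4, I/O yield, promote→Q0. Q0=[P4,P5,P1,P2,P3] Q1=[] Q2=[]
t=6-9: P4@Q0 runs 3, rem=9, quantum used, demote→Q1. Q0=[P5,P1,P2,P3] Q1=[P4] Q2=[]
t=9-10: P5@Q0 runs 1, rem=9, I/O yield, promote→Q0. Q0=[P1,P2,P3,P5] Q1=[P4] Q2=[]
t=10-11: P1@Q0 runs 1, rem=8, I/O yield, promote→Q0. Q0=[P2,P3,P5,P1] Q1=[P4] Q2=[]
t=11-14: P2@Q0 runs 3, rem=8, I/O yield, promote→Q0. Q0=[P3,P5,P1,P2] Q1=[P4] Q2=[]
t=14-16: P3@Q0 runs 2, rem=2, I/O yield, promote→Q0. Q0=[P5,P1,P2,P3] Q1=[P4] Q2=[]
t=16-17: P5@Q0 runs 1, rem=8, I/O yield, promote→Q0. Q0=[P1,P2,P3,P5] Q1=[P4] Q2=[]
t=17-18: P1@Q0 runs 1, rem=7, I/O yield, promote→Q0. Q0=[P2,P3,P5,P1] Q1=[P4] Q2=[]
t=18-21: P2@Q0 runs 3, rem=5, I/O yield, promote→Q0. Q0=[P3,P5,P1,P2] Q1=[P4] Q2=[]
t=21-23: P3@Q0 runs 2, rem=0, completes. Q0=[P5,P1,P2] Q1=[P4] Q2=[]
t=23-24: P5@Q0 runs 1, rem=7, I/O yield, promote→Q0. Q0=[P1,P2,P5] Q1=[P4] Q2=[]
t=24-25: P1@Q0 runs 1, rem=6, I/O yield, promote→Q0. Q0=[P2,P5,P1] Q1=[P4] Q2=[]
t=25-28: P2@Q0 runs 3, rem=2, I/O yield, promote→Q0. Q0=[P5,P1,P2] Q1=[P4] Q2=[]
t=28-29: P5@Q0 runs 1, rem=6, I/O yield, promote→Q0. Q0=[P1,P2,P5] Q1=[P4] Q2=[]
t=29-30: P1@Q0 runs 1, rem=5, I/O yield, promote→Q0. Q0=[P2,P5,P1] Q1=[P4] Q2=[]
t=30-32: P2@Q0 runs 2, rem=0, completes. Q0=[P5,P1] Q1=[P4] Q2=[]
t=32-33: P5@Q0 runs 1, rem=5, I/O yield, promote→Q0. Q0=[P1,P5] Q1=[P4] Q2=[]
t=33-34: P1@Q0 runs 1, rem=4, I/O yield, promote→Q0. Q0=[P5,P1] Q1=[P4] Q2=[]
t=34-35: P5@Q0 runs 1, rem=4, I/O yield, promote→Q0. Q0=[P1,P5] Q1=[P4] Q2=[]
t=35-36: P1@Q0 runs 1, rem=3, I/O yield, promote→Q0. Q0=[P5,P1] Q1=[P4] Q2=[]
t=36-37: P5@Q0 runs 1, rem=3, I/O yield, promote→Q0. Q0=[P1,P5] Q1=[P4] Q2=[]
t=37-38: P1@Q0 runs 1, rem=2, I/O yield, promote→Q0. Q0=[P5,P1] Q1=[P4] Q2=[]
t=38-39: P5@Q0 runs 1, rem=2, I/O yield, promote→Q0. Q0=[P1,P5] Q1=[P4] Q2=[]
t=39-40: P1@Q0 runs 1, rem=1, I/O yield, promote→Q0. Q0=[P5,P1] Q1=[P4] Q2=[]
t=40-41: P5@Q0 runs 1, rem=1, I/O yield, promote→Q0. Q0=[P1,P5] Q1=[P4] Q2=[]
t=41-42: P1@Q0 runs 1, rem=0, completes. Q0=[P5] Q1=[P4] Q2=[]
t=42-43: P5@Q0 runs 1, rem=0, completes. Q0=[] Q1=[P4] Q2=[]
t=43-49: P4@Q1 runs 6, rem=3, quantum used, demote→Q2. Q0=[] Q1=[] Q2=[P4]
t=49-52: P4@Q2 runs 3, rem=0, completes. Q0=[] Q1=[] Q2=[]

Answer: P3,P2,P1,P5,P4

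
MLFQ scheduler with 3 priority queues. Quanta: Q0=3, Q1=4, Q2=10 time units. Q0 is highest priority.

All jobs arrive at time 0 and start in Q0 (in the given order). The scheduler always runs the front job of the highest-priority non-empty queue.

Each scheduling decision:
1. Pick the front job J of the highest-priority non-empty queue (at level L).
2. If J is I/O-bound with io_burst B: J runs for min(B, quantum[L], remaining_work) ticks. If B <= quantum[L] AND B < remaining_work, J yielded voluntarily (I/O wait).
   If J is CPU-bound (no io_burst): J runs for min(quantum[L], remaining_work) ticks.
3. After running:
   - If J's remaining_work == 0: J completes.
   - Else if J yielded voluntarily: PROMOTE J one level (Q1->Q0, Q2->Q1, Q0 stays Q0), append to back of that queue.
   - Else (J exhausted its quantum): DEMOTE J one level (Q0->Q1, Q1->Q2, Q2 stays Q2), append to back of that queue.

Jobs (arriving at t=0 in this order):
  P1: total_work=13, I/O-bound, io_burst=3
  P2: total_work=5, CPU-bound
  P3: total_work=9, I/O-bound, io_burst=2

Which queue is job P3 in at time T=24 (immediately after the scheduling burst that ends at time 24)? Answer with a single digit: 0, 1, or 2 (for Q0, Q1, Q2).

t=0-3: P1@Q0 runs 3, rem=10, I/O yield, promote→Q0. Q0=[P2,P3,P1] Q1=[] Q2=[]
t=3-6: P2@Q0 runs 3, rem=2, quantum used, demote→Q1. Q0=[P3,P1] Q1=[P2] Q2=[]
t=6-8: P3@Q0 runs 2, rem=7, I/O yield, promote→Q0. Q0=[P1,P3] Q1=[P2] Q2=[]
t=8-11: P1@Q0 runs 3, rem=7, I/O yield, promote→Q0. Q0=[P3,P1] Q1=[P2] Q2=[]
t=11-13: P3@Q0 runs 2, rem=5, I/O yield, promote→Q0. Q0=[P1,P3] Q1=[P2] Q2=[]
t=13-16: P1@Q0 runs 3, rem=4, I/O yield, promote→Q0. Q0=[P3,P1] Q1=[P2] Q2=[]
t=16-18: P3@Q0 runs 2, rem=3, I/O yield, promote→Q0. Q0=[P1,P3] Q1=[P2] Q2=[]
t=18-21: P1@Q0 runs 3, rem=1, I/O yield, promote→Q0. Q0=[P3,P1] Q1=[P2] Q2=[]
t=21-23: P3@Q0 runs 2, rem=1, I/O yield, promote→Q0. Q0=[P1,P3] Q1=[P2] Q2=[]
t=23-24: P1@Q0 runs 1, rem=0, completes. Q0=[P3] Q1=[P2] Q2=[]
t=24-25: P3@Q0 runs 1, rem=0, completes. Q0=[] Q1=[P2] Q2=[]
t=25-27: P2@Q1 runs 2, rem=0, completes. Q0=[] Q1=[] Q2=[]

Answer: 0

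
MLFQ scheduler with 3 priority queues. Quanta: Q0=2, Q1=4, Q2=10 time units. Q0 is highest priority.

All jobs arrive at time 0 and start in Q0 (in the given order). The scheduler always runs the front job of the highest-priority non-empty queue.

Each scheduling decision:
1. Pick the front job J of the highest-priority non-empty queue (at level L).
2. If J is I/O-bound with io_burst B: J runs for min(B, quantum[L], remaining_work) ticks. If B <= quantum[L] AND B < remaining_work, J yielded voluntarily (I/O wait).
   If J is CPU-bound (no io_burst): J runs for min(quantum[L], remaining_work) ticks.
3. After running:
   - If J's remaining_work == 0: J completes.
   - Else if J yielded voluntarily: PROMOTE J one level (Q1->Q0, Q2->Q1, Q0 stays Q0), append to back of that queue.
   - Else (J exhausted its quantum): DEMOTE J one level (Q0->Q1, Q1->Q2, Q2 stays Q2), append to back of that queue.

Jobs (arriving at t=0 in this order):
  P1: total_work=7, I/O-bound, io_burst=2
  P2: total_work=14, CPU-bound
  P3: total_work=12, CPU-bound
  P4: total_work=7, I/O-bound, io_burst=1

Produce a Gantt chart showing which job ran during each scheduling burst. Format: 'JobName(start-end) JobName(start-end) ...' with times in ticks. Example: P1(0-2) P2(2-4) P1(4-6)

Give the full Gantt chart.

Answer: P1(0-2) P2(2-4) P3(4-6) P4(6-7) P1(7-9) P4(9-10) P1(10-12) P4(12-13) P1(13-14) P4(14-15) P4(15-16) P4(16-17) P4(17-18) P2(18-22) P3(22-26) P2(26-34) P3(34-40)

Derivation:
t=0-2: P1@Q0 runs 2, rem=5, I/O yield, promote→Q0. Q0=[P2,P3,P4,P1] Q1=[] Q2=[]
t=2-4: P2@Q0 runs 2, rem=12, quantum used, demote→Q1. Q0=[P3,P4,P1] Q1=[P2] Q2=[]
t=4-6: P3@Q0 runs 2, rem=10, quantum used, demote→Q1. Q0=[P4,P1] Q1=[P2,P3] Q2=[]
t=6-7: P4@Q0 runs 1, rem=6, I/O yield, promote→Q0. Q0=[P1,P4] Q1=[P2,P3] Q2=[]
t=7-9: P1@Q0 runs 2, rem=3, I/O yield, promote→Q0. Q0=[P4,P1] Q1=[P2,P3] Q2=[]
t=9-10: P4@Q0 runs 1, rem=5, I/O yield, promote→Q0. Q0=[P1,P4] Q1=[P2,P3] Q2=[]
t=10-12: P1@Q0 runs 2, rem=1, I/O yield, promote→Q0. Q0=[P4,P1] Q1=[P2,P3] Q2=[]
t=12-13: P4@Q0 runs 1, rem=4, I/O yield, promote→Q0. Q0=[P1,P4] Q1=[P2,P3] Q2=[]
t=13-14: P1@Q0 runs 1, rem=0, completes. Q0=[P4] Q1=[P2,P3] Q2=[]
t=14-15: P4@Q0 runs 1, rem=3, I/O yield, promote→Q0. Q0=[P4] Q1=[P2,P3] Q2=[]
t=15-16: P4@Q0 runs 1, rem=2, I/O yield, promote→Q0. Q0=[P4] Q1=[P2,P3] Q2=[]
t=16-17: P4@Q0 runs 1, rem=1, I/O yield, promote→Q0. Q0=[P4] Q1=[P2,P3] Q2=[]
t=17-18: P4@Q0 runs 1, rem=0, completes. Q0=[] Q1=[P2,P3] Q2=[]
t=18-22: P2@Q1 runs 4, rem=8, quantum used, demote→Q2. Q0=[] Q1=[P3] Q2=[P2]
t=22-26: P3@Q1 runs 4, rem=6, quantum used, demote→Q2. Q0=[] Q1=[] Q2=[P2,P3]
t=26-34: P2@Q2 runs 8, rem=0, completes. Q0=[] Q1=[] Q2=[P3]
t=34-40: P3@Q2 runs 6, rem=0, completes. Q0=[] Q1=[] Q2=[]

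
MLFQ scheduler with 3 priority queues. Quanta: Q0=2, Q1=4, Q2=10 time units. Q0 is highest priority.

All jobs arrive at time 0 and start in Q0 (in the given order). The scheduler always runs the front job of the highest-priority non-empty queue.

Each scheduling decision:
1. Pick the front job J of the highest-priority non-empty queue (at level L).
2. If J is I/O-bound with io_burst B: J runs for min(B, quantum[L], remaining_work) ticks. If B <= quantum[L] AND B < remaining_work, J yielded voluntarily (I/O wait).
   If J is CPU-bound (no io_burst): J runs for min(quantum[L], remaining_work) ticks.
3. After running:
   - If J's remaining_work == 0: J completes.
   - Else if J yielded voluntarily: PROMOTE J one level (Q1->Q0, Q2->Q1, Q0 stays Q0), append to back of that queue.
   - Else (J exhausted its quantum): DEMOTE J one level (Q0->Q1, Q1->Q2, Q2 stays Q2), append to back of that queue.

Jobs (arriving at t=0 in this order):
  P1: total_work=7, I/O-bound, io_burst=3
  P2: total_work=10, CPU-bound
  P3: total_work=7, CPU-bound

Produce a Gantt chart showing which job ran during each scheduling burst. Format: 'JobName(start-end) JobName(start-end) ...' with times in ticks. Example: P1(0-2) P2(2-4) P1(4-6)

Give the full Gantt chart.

Answer: P1(0-2) P2(2-4) P3(4-6) P1(6-9) P1(9-11) P2(11-15) P3(15-19) P2(19-23) P3(23-24)

Derivation:
t=0-2: P1@Q0 runs 2, rem=5, quantum used, demote→Q1. Q0=[P2,P3] Q1=[P1] Q2=[]
t=2-4: P2@Q0 runs 2, rem=8, quantum used, demote→Q1. Q0=[P3] Q1=[P1,P2] Q2=[]
t=4-6: P3@Q0 runs 2, rem=5, quantum used, demote→Q1. Q0=[] Q1=[P1,P2,P3] Q2=[]
t=6-9: P1@Q1 runs 3, rem=2, I/O yield, promote→Q0. Q0=[P1] Q1=[P2,P3] Q2=[]
t=9-11: P1@Q0 runs 2, rem=0, completes. Q0=[] Q1=[P2,P3] Q2=[]
t=11-15: P2@Q1 runs 4, rem=4, quantum used, demote→Q2. Q0=[] Q1=[P3] Q2=[P2]
t=15-19: P3@Q1 runs 4, rem=1, quantum used, demote→Q2. Q0=[] Q1=[] Q2=[P2,P3]
t=19-23: P2@Q2 runs 4, rem=0, completes. Q0=[] Q1=[] Q2=[P3]
t=23-24: P3@Q2 runs 1, rem=0, completes. Q0=[] Q1=[] Q2=[]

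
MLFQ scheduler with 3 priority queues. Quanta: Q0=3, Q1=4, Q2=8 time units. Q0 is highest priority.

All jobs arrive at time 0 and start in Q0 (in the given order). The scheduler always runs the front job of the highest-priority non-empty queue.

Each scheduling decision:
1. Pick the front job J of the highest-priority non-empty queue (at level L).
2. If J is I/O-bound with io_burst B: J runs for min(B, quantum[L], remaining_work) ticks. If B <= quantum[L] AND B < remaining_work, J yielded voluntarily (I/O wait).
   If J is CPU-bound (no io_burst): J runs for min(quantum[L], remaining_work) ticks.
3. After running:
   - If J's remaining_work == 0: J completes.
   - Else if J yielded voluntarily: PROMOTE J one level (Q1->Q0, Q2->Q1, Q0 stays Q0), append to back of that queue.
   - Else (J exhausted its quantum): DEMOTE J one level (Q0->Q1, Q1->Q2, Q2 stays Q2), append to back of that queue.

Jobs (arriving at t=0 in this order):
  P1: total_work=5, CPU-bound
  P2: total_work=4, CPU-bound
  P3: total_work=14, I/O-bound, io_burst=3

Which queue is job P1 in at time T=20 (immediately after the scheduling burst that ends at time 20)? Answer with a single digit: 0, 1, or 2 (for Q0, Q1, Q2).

t=0-3: P1@Q0 runs 3, rem=2, quantum used, demote→Q1. Q0=[P2,P3] Q1=[P1] Q2=[]
t=3-6: P2@Q0 runs 3, rem=1, quantum used, demote→Q1. Q0=[P3] Q1=[P1,P2] Q2=[]
t=6-9: P3@Q0 runs 3, rem=11, I/O yield, promote→Q0. Q0=[P3] Q1=[P1,P2] Q2=[]
t=9-12: P3@Q0 runs 3, rem=8, I/O yield, promote→Q0. Q0=[P3] Q1=[P1,P2] Q2=[]
t=12-15: P3@Q0 runs 3, rem=5, I/O yield, promote→Q0. Q0=[P3] Q1=[P1,P2] Q2=[]
t=15-18: P3@Q0 runs 3, rem=2, I/O yield, promote→Q0. Q0=[P3] Q1=[P1,P2] Q2=[]
t=18-20: P3@Q0 runs 2, rem=0, completes. Q0=[] Q1=[P1,P2] Q2=[]
t=20-22: P1@Q1 runs 2, rem=0, completes. Q0=[] Q1=[P2] Q2=[]
t=22-23: P2@Q1 runs 1, rem=0, completes. Q0=[] Q1=[] Q2=[]

Answer: 1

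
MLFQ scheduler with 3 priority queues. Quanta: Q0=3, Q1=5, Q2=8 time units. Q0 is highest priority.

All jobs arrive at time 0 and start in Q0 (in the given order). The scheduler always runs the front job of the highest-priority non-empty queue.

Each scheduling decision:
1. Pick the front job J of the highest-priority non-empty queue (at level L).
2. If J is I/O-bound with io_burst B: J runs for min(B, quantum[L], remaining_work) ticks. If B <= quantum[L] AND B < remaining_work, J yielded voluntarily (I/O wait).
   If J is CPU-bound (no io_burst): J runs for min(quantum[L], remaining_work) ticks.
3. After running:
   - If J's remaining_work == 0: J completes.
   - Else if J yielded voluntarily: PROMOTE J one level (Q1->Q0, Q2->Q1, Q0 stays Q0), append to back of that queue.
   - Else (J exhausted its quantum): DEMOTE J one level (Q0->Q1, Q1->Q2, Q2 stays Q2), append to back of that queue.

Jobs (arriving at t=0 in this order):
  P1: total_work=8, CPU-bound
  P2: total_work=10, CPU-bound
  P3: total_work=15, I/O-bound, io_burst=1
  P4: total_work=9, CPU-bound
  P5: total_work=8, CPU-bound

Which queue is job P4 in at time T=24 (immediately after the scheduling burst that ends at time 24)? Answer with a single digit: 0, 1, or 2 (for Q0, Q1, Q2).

t=0-3: P1@Q0 runs 3, rem=5, quantum used, demote→Q1. Q0=[P2,P3,P4,P5] Q1=[P1] Q2=[]
t=3-6: P2@Q0 runs 3, rem=7, quantum used, demote→Q1. Q0=[P3,P4,P5] Q1=[P1,P2] Q2=[]
t=6-7: P3@Q0 runs 1, rem=14, I/O yield, promote→Q0. Q0=[P4,P5,P3] Q1=[P1,P2] Q2=[]
t=7-10: P4@Q0 runs 3, rem=6, quantum used, demote→Q1. Q0=[P5,P3] Q1=[P1,P2,P4] Q2=[]
t=10-13: P5@Q0 runs 3, rem=5, quantum used, demote→Q1. Q0=[P3] Q1=[P1,P2,P4,P5] Q2=[]
t=13-14: P3@Q0 runs 1, rem=13, I/O yield, promote→Q0. Q0=[P3] Q1=[P1,P2,P4,P5] Q2=[]
t=14-15: P3@Q0 runs 1, rem=12, I/O yield, promote→Q0. Q0=[P3] Q1=[P1,P2,P4,P5] Q2=[]
t=15-16: P3@Q0 runs 1, rem=11, I/O yield, promote→Q0. Q0=[P3] Q1=[P1,P2,P4,P5] Q2=[]
t=16-17: P3@Q0 runs 1, rem=10, I/O yield, promote→Q0. Q0=[P3] Q1=[P1,P2,P4,P5] Q2=[]
t=17-18: P3@Q0 runs 1, rem=9, I/O yield, promote→Q0. Q0=[P3] Q1=[P1,P2,P4,P5] Q2=[]
t=18-19: P3@Q0 runs 1, rem=8, I/O yield, promote→Q0. Q0=[P3] Q1=[P1,P2,P4,P5] Q2=[]
t=19-20: P3@Q0 runs 1, rem=7, I/O yield, promote→Q0. Q0=[P3] Q1=[P1,P2,P4,P5] Q2=[]
t=20-21: P3@Q0 runs 1, rem=6, I/O yield, promote→Q0. Q0=[P3] Q1=[P1,P2,P4,P5] Q2=[]
t=21-22: P3@Q0 runs 1, rem=5, I/O yield, promote→Q0. Q0=[P3] Q1=[P1,P2,P4,P5] Q2=[]
t=22-23: P3@Q0 runs 1, rem=4, I/O yield, promote→Q0. Q0=[P3] Q1=[P1,P2,P4,P5] Q2=[]
t=23-24: P3@Q0 runs 1, rem=3, I/O yield, promote→Q0. Q0=[P3] Q1=[P1,P2,P4,P5] Q2=[]
t=24-25: P3@Q0 runs 1, rem=2, I/O yield, promote→Q0. Q0=[P3] Q1=[P1,P2,P4,P5] Q2=[]
t=25-26: P3@Q0 runs 1, rem=1, I/O yield, promote→Q0. Q0=[P3] Q1=[P1,P2,P4,P5] Q2=[]
t=26-27: P3@Q0 runs 1, rem=0, completes. Q0=[] Q1=[P1,P2,P4,P5] Q2=[]
t=27-32: P1@Q1 runs 5, rem=0, completes. Q0=[] Q1=[P2,P4,P5] Q2=[]
t=32-37: P2@Q1 runs 5, rem=2, quantum used, demote→Q2. Q0=[] Q1=[P4,P5] Q2=[P2]
t=37-42: P4@Q1 runs 5, rem=1, quantum used, demote→Q2. Q0=[] Q1=[P5] Q2=[P2,P4]
t=42-47: P5@Q1 runs 5, rem=0, completes. Q0=[] Q1=[] Q2=[P2,P4]
t=47-49: P2@Q2 runs 2, rem=0, completes. Q0=[] Q1=[] Q2=[P4]
t=49-50: P4@Q2 runs 1, rem=0, completes. Q0=[] Q1=[] Q2=[]

Answer: 1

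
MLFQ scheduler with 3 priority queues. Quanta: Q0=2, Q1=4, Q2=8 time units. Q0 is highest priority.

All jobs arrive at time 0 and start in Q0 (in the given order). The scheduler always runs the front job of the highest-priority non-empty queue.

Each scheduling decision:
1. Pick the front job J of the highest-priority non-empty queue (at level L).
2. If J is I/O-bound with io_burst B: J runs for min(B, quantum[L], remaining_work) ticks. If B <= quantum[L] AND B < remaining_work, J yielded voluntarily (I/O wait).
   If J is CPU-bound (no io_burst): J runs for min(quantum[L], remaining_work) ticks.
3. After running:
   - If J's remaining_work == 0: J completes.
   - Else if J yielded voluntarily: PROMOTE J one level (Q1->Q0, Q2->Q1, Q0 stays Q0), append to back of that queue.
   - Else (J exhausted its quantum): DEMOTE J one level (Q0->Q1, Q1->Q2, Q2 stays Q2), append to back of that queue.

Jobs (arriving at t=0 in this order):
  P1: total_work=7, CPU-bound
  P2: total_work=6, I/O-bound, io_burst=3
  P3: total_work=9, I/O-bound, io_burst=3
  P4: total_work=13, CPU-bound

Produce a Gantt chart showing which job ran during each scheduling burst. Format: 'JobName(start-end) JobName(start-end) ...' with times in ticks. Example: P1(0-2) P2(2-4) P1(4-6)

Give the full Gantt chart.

Answer: P1(0-2) P2(2-4) P3(4-6) P4(6-8) P1(8-12) P2(12-15) P2(15-16) P3(16-19) P3(19-21) P4(21-25) P3(25-27) P1(27-28) P4(28-35)

Derivation:
t=0-2: P1@Q0 runs 2, rem=5, quantum used, demote→Q1. Q0=[P2,P3,P4] Q1=[P1] Q2=[]
t=2-4: P2@Q0 runs 2, rem=4, quantum used, demote→Q1. Q0=[P3,P4] Q1=[P1,P2] Q2=[]
t=4-6: P3@Q0 runs 2, rem=7, quantum used, demote→Q1. Q0=[P4] Q1=[P1,P2,P3] Q2=[]
t=6-8: P4@Q0 runs 2, rem=11, quantum used, demote→Q1. Q0=[] Q1=[P1,P2,P3,P4] Q2=[]
t=8-12: P1@Q1 runs 4, rem=1, quantum used, demote→Q2. Q0=[] Q1=[P2,P3,P4] Q2=[P1]
t=12-15: P2@Q1 runs 3, rem=1, I/O yield, promote→Q0. Q0=[P2] Q1=[P3,P4] Q2=[P1]
t=15-16: P2@Q0 runs 1, rem=0, completes. Q0=[] Q1=[P3,P4] Q2=[P1]
t=16-19: P3@Q1 runs 3, rem=4, I/O yield, promote→Q0. Q0=[P3] Q1=[P4] Q2=[P1]
t=19-21: P3@Q0 runs 2, rem=2, quantum used, demote→Q1. Q0=[] Q1=[P4,P3] Q2=[P1]
t=21-25: P4@Q1 runs 4, rem=7, quantum used, demote→Q2. Q0=[] Q1=[P3] Q2=[P1,P4]
t=25-27: P3@Q1 runs 2, rem=0, completes. Q0=[] Q1=[] Q2=[P1,P4]
t=27-28: P1@Q2 runs 1, rem=0, completes. Q0=[] Q1=[] Q2=[P4]
t=28-35: P4@Q2 runs 7, rem=0, completes. Q0=[] Q1=[] Q2=[]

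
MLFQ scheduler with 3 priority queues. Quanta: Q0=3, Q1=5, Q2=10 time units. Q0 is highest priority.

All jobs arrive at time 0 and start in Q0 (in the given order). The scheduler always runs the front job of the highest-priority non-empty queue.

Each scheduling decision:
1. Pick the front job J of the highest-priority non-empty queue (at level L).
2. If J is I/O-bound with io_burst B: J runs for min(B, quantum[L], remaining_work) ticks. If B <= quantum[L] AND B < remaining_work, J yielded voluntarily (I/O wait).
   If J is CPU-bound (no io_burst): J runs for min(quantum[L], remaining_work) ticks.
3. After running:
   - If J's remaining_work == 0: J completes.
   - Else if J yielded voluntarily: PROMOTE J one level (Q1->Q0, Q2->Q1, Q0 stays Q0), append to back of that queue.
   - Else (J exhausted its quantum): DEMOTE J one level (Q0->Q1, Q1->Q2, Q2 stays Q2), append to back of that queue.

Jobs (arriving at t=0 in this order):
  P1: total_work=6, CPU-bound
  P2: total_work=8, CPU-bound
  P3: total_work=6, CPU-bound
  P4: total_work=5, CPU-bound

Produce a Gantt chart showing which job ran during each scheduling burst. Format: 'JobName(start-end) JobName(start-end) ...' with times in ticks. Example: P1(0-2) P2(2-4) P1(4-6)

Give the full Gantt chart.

Answer: P1(0-3) P2(3-6) P3(6-9) P4(9-12) P1(12-15) P2(15-20) P3(20-23) P4(23-25)

Derivation:
t=0-3: P1@Q0 runs 3, rem=3, quantum used, demote→Q1. Q0=[P2,P3,P4] Q1=[P1] Q2=[]
t=3-6: P2@Q0 runs 3, rem=5, quantum used, demote→Q1. Q0=[P3,P4] Q1=[P1,P2] Q2=[]
t=6-9: P3@Q0 runs 3, rem=3, quantum used, demote→Q1. Q0=[P4] Q1=[P1,P2,P3] Q2=[]
t=9-12: P4@Q0 runs 3, rem=2, quantum used, demote→Q1. Q0=[] Q1=[P1,P2,P3,P4] Q2=[]
t=12-15: P1@Q1 runs 3, rem=0, completes. Q0=[] Q1=[P2,P3,P4] Q2=[]
t=15-20: P2@Q1 runs 5, rem=0, completes. Q0=[] Q1=[P3,P4] Q2=[]
t=20-23: P3@Q1 runs 3, rem=0, completes. Q0=[] Q1=[P4] Q2=[]
t=23-25: P4@Q1 runs 2, rem=0, completes. Q0=[] Q1=[] Q2=[]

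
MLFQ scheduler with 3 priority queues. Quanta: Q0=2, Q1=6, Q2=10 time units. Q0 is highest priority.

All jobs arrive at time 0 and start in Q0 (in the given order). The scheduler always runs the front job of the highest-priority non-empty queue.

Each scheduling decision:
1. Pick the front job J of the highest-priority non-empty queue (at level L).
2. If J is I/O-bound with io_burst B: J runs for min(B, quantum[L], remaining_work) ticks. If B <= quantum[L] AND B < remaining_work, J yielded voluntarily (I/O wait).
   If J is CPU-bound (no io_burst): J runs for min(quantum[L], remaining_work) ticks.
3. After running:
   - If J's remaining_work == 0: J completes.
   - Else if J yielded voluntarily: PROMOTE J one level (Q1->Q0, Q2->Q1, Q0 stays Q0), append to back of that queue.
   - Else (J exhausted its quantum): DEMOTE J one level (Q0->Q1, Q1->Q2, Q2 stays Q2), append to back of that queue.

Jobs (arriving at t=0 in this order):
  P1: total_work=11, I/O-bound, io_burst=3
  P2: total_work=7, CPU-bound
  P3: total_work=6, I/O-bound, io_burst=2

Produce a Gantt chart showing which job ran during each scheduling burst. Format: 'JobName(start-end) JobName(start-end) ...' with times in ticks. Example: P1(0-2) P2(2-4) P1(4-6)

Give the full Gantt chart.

Answer: P1(0-2) P2(2-4) P3(4-6) P3(6-8) P3(8-10) P1(10-13) P1(13-15) P2(15-20) P1(20-23) P1(23-24)

Derivation:
t=0-2: P1@Q0 runs 2, rem=9, quantum used, demote→Q1. Q0=[P2,P3] Q1=[P1] Q2=[]
t=2-4: P2@Q0 runs 2, rem=5, quantum used, demote→Q1. Q0=[P3] Q1=[P1,P2] Q2=[]
t=4-6: P3@Q0 runs 2, rem=4, I/O yield, promote→Q0. Q0=[P3] Q1=[P1,P2] Q2=[]
t=6-8: P3@Q0 runs 2, rem=2, I/O yield, promote→Q0. Q0=[P3] Q1=[P1,P2] Q2=[]
t=8-10: P3@Q0 runs 2, rem=0, completes. Q0=[] Q1=[P1,P2] Q2=[]
t=10-13: P1@Q1 runs 3, rem=6, I/O yield, promote→Q0. Q0=[P1] Q1=[P2] Q2=[]
t=13-15: P1@Q0 runs 2, rem=4, quantum used, demote→Q1. Q0=[] Q1=[P2,P1] Q2=[]
t=15-20: P2@Q1 runs 5, rem=0, completes. Q0=[] Q1=[P1] Q2=[]
t=20-23: P1@Q1 runs 3, rem=1, I/O yield, promote→Q0. Q0=[P1] Q1=[] Q2=[]
t=23-24: P1@Q0 runs 1, rem=0, completes. Q0=[] Q1=[] Q2=[]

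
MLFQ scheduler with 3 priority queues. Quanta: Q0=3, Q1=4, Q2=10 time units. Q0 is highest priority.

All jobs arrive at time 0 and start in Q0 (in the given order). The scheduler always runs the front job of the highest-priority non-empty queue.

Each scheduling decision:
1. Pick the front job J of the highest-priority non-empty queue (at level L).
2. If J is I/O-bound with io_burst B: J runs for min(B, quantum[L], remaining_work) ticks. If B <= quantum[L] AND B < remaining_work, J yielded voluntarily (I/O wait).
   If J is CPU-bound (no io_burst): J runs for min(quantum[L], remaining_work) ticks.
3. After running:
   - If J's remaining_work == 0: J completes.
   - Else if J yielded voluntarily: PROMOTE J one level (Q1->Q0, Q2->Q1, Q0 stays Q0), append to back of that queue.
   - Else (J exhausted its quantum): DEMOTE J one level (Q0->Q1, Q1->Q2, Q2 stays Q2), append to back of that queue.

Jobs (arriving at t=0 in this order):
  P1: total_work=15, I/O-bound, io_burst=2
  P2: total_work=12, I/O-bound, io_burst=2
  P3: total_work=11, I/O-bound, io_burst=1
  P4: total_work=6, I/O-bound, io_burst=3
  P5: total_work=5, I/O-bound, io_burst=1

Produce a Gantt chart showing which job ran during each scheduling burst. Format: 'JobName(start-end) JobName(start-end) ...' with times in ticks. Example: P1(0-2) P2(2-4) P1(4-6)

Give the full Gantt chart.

Answer: P1(0-2) P2(2-4) P3(4-5) P4(5-8) P5(8-9) P1(9-11) P2(11-13) P3(13-14) P4(14-17) P5(17-18) P1(18-20) P2(20-22) P3(22-23) P5(23-24) P1(24-26) P2(26-28) P3(28-29) P5(29-30) P1(30-32) P2(32-34) P3(34-35) P5(35-36) P1(36-38) P2(38-40) P3(40-41) P1(41-43) P3(43-44) P1(44-45) P3(45-46) P3(46-47) P3(47-48) P3(48-49)

Derivation:
t=0-2: P1@Q0 runs 2, rem=13, I/O yield, promote→Q0. Q0=[P2,P3,P4,P5,P1] Q1=[] Q2=[]
t=2-4: P2@Q0 runs 2, rem=10, I/O yield, promote→Q0. Q0=[P3,P4,P5,P1,P2] Q1=[] Q2=[]
t=4-5: P3@Q0 runs 1, rem=10, I/O yield, promote→Q0. Q0=[P4,P5,P1,P2,P3] Q1=[] Q2=[]
t=5-8: P4@Q0 runs 3, rem=3, I/O yield, promote→Q0. Q0=[P5,P1,P2,P3,P4] Q1=[] Q2=[]
t=8-9: P5@Q0 runs 1, rem=4, I/O yield, promote→Q0. Q0=[P1,P2,P3,P4,P5] Q1=[] Q2=[]
t=9-11: P1@Q0 runs 2, rem=11, I/O yield, promote→Q0. Q0=[P2,P3,P4,P5,P1] Q1=[] Q2=[]
t=11-13: P2@Q0 runs 2, rem=8, I/O yield, promote→Q0. Q0=[P3,P4,P5,P1,P2] Q1=[] Q2=[]
t=13-14: P3@Q0 runs 1, rem=9, I/O yield, promote→Q0. Q0=[P4,P5,P1,P2,P3] Q1=[] Q2=[]
t=14-17: P4@Q0 runs 3, rem=0, completes. Q0=[P5,P1,P2,P3] Q1=[] Q2=[]
t=17-18: P5@Q0 runs 1, rem=3, I/O yield, promote→Q0. Q0=[P1,P2,P3,P5] Q1=[] Q2=[]
t=18-20: P1@Q0 runs 2, rem=9, I/O yield, promote→Q0. Q0=[P2,P3,P5,P1] Q1=[] Q2=[]
t=20-22: P2@Q0 runs 2, rem=6, I/O yield, promote→Q0. Q0=[P3,P5,P1,P2] Q1=[] Q2=[]
t=22-23: P3@Q0 runs 1, rem=8, I/O yield, promote→Q0. Q0=[P5,P1,P2,P3] Q1=[] Q2=[]
t=23-24: P5@Q0 runs 1, rem=2, I/O yield, promote→Q0. Q0=[P1,P2,P3,P5] Q1=[] Q2=[]
t=24-26: P1@Q0 runs 2, rem=7, I/O yield, promote→Q0. Q0=[P2,P3,P5,P1] Q1=[] Q2=[]
t=26-28: P2@Q0 runs 2, rem=4, I/O yield, promote→Q0. Q0=[P3,P5,P1,P2] Q1=[] Q2=[]
t=28-29: P3@Q0 runs 1, rem=7, I/O yield, promote→Q0. Q0=[P5,P1,P2,P3] Q1=[] Q2=[]
t=29-30: P5@Q0 runs 1, rem=1, I/O yield, promote→Q0. Q0=[P1,P2,P3,P5] Q1=[] Q2=[]
t=30-32: P1@Q0 runs 2, rem=5, I/O yield, promote→Q0. Q0=[P2,P3,P5,P1] Q1=[] Q2=[]
t=32-34: P2@Q0 runs 2, rem=2, I/O yield, promote→Q0. Q0=[P3,P5,P1,P2] Q1=[] Q2=[]
t=34-35: P3@Q0 runs 1, rem=6, I/O yield, promote→Q0. Q0=[P5,P1,P2,P3] Q1=[] Q2=[]
t=35-36: P5@Q0 runs 1, rem=0, completes. Q0=[P1,P2,P3] Q1=[] Q2=[]
t=36-38: P1@Q0 runs 2, rem=3, I/O yield, promote→Q0. Q0=[P2,P3,P1] Q1=[] Q2=[]
t=38-40: P2@Q0 runs 2, rem=0, completes. Q0=[P3,P1] Q1=[] Q2=[]
t=40-41: P3@Q0 runs 1, rem=5, I/O yield, promote→Q0. Q0=[P1,P3] Q1=[] Q2=[]
t=41-43: P1@Q0 runs 2, rem=1, I/O yield, promote→Q0. Q0=[P3,P1] Q1=[] Q2=[]
t=43-44: P3@Q0 runs 1, rem=4, I/O yield, promote→Q0. Q0=[P1,P3] Q1=[] Q2=[]
t=44-45: P1@Q0 runs 1, rem=0, completes. Q0=[P3] Q1=[] Q2=[]
t=45-46: P3@Q0 runs 1, rem=3, I/O yield, promote→Q0. Q0=[P3] Q1=[] Q2=[]
t=46-47: P3@Q0 runs 1, rem=2, I/O yield, promote→Q0. Q0=[P3] Q1=[] Q2=[]
t=47-48: P3@Q0 runs 1, rem=1, I/O yield, promote→Q0. Q0=[P3] Q1=[] Q2=[]
t=48-49: P3@Q0 runs 1, rem=0, completes. Q0=[] Q1=[] Q2=[]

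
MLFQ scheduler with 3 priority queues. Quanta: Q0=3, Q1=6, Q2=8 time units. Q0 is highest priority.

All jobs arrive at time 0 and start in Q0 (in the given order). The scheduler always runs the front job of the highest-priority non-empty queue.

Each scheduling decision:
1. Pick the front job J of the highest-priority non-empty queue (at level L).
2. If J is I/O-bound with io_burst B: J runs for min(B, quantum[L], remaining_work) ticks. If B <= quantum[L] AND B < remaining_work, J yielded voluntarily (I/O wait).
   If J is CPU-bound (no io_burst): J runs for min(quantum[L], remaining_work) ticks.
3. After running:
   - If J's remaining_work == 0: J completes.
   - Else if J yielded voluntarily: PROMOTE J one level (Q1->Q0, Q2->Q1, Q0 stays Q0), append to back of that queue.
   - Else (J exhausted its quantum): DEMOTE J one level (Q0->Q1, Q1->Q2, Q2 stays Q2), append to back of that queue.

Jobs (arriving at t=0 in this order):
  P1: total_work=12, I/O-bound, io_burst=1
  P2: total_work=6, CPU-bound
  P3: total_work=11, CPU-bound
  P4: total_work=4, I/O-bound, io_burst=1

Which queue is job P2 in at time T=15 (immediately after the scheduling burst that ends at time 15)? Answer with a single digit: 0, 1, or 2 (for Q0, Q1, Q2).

t=0-1: P1@Q0 runs 1, rem=11, I/O yield, promote→Q0. Q0=[P2,P3,P4,P1] Q1=[] Q2=[]
t=1-4: P2@Q0 runs 3, rem=3, quantum used, demote→Q1. Q0=[P3,P4,P1] Q1=[P2] Q2=[]
t=4-7: P3@Q0 runs 3, rem=8, quantum used, demote→Q1. Q0=[P4,P1] Q1=[P2,P3] Q2=[]
t=7-8: P4@Q0 runs 1, rem=3, I/O yield, promote→Q0. Q0=[P1,P4] Q1=[P2,P3] Q2=[]
t=8-9: P1@Q0 runs 1, rem=10, I/O yield, promote→Q0. Q0=[P4,P1] Q1=[P2,P3] Q2=[]
t=9-10: P4@Q0 runs 1, rem=2, I/O yield, promote→Q0. Q0=[P1,P4] Q1=[P2,P3] Q2=[]
t=10-11: P1@Q0 runs 1, rem=9, I/O yield, promote→Q0. Q0=[P4,P1] Q1=[P2,P3] Q2=[]
t=11-12: P4@Q0 runs 1, rem=1, I/O yield, promote→Q0. Q0=[P1,P4] Q1=[P2,P3] Q2=[]
t=12-13: P1@Q0 runs 1, rem=8, I/O yield, promote→Q0. Q0=[P4,P1] Q1=[P2,P3] Q2=[]
t=13-14: P4@Q0 runs 1, rem=0, completes. Q0=[P1] Q1=[P2,P3] Q2=[]
t=14-15: P1@Q0 runs 1, rem=7, I/O yield, promote→Q0. Q0=[P1] Q1=[P2,P3] Q2=[]
t=15-16: P1@Q0 runs 1, rem=6, I/O yield, promote→Q0. Q0=[P1] Q1=[P2,P3] Q2=[]
t=16-17: P1@Q0 runs 1, rem=5, I/O yield, promote→Q0. Q0=[P1] Q1=[P2,P3] Q2=[]
t=17-18: P1@Q0 runs 1, rem=4, I/O yield, promote→Q0. Q0=[P1] Q1=[P2,P3] Q2=[]
t=18-19: P1@Q0 runs 1, rem=3, I/O yield, promote→Q0. Q0=[P1] Q1=[P2,P3] Q2=[]
t=19-20: P1@Q0 runs 1, rem=2, I/O yield, promote→Q0. Q0=[P1] Q1=[P2,P3] Q2=[]
t=20-21: P1@Q0 runs 1, rem=1, I/O yield, promote→Q0. Q0=[P1] Q1=[P2,P3] Q2=[]
t=21-22: P1@Q0 runs 1, rem=0, completes. Q0=[] Q1=[P2,P3] Q2=[]
t=22-25: P2@Q1 runs 3, rem=0, completes. Q0=[] Q1=[P3] Q2=[]
t=25-31: P3@Q1 runs 6, rem=2, quantum used, demote→Q2. Q0=[] Q1=[] Q2=[P3]
t=31-33: P3@Q2 runs 2, rem=0, completes. Q0=[] Q1=[] Q2=[]

Answer: 1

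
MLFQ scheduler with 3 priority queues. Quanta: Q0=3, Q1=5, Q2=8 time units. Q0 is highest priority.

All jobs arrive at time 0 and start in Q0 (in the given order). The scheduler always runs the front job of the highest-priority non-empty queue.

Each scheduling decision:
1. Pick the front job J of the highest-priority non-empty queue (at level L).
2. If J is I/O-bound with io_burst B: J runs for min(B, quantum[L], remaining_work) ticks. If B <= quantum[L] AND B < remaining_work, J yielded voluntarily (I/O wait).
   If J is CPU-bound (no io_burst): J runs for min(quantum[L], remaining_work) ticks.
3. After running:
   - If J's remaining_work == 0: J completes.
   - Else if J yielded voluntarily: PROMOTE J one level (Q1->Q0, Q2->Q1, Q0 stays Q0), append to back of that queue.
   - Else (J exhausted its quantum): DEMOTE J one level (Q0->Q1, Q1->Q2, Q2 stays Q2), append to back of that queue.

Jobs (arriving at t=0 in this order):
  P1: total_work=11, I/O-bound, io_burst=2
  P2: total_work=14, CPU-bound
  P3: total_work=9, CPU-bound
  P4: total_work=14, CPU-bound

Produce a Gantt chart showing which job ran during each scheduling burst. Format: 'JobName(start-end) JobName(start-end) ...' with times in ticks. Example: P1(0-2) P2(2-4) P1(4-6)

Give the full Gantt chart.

t=0-2: P1@Q0 runs 2, rem=9, I/O yield, promote→Q0. Q0=[P2,P3,P4,P1] Q1=[] Q2=[]
t=2-5: P2@Q0 runs 3, rem=11, quantum used, demote→Q1. Q0=[P3,P4,P1] Q1=[P2] Q2=[]
t=5-8: P3@Q0 runs 3, rem=6, quantum used, demote→Q1. Q0=[P4,P1] Q1=[P2,P3] Q2=[]
t=8-11: P4@Q0 runs 3, rem=11, quantum used, demote→Q1. Q0=[P1] Q1=[P2,P3,P4] Q2=[]
t=11-13: P1@Q0 runs 2, rem=7, I/O yield, promote→Q0. Q0=[P1] Q1=[P2,P3,P4] Q2=[]
t=13-15: P1@Q0 runs 2, rem=5, I/O yield, promote→Q0. Q0=[P1] Q1=[P2,P3,P4] Q2=[]
t=15-17: P1@Q0 runs 2, rem=3, I/O yield, promote→Q0. Q0=[P1] Q1=[P2,P3,P4] Q2=[]
t=17-19: P1@Q0 runs 2, rem=1, I/O yield, promote→Q0. Q0=[P1] Q1=[P2,P3,P4] Q2=[]
t=19-20: P1@Q0 runs 1, rem=0, completes. Q0=[] Q1=[P2,P3,P4] Q2=[]
t=20-25: P2@Q1 runs 5, rem=6, quantum used, demote→Q2. Q0=[] Q1=[P3,P4] Q2=[P2]
t=25-30: P3@Q1 runs 5, rem=1, quantum used, demote→Q2. Q0=[] Q1=[P4] Q2=[P2,P3]
t=30-35: P4@Q1 runs 5, rem=6, quantum used, demote→Q2. Q0=[] Q1=[] Q2=[P2,P3,P4]
t=35-41: P2@Q2 runs 6, rem=0, completes. Q0=[] Q1=[] Q2=[P3,P4]
t=41-42: P3@Q2 runs 1, rem=0, completes. Q0=[] Q1=[] Q2=[P4]
t=42-48: P4@Q2 runs 6, rem=0, completes. Q0=[] Q1=[] Q2=[]

Answer: P1(0-2) P2(2-5) P3(5-8) P4(8-11) P1(11-13) P1(13-15) P1(15-17) P1(17-19) P1(19-20) P2(20-25) P3(25-30) P4(30-35) P2(35-41) P3(41-42) P4(42-48)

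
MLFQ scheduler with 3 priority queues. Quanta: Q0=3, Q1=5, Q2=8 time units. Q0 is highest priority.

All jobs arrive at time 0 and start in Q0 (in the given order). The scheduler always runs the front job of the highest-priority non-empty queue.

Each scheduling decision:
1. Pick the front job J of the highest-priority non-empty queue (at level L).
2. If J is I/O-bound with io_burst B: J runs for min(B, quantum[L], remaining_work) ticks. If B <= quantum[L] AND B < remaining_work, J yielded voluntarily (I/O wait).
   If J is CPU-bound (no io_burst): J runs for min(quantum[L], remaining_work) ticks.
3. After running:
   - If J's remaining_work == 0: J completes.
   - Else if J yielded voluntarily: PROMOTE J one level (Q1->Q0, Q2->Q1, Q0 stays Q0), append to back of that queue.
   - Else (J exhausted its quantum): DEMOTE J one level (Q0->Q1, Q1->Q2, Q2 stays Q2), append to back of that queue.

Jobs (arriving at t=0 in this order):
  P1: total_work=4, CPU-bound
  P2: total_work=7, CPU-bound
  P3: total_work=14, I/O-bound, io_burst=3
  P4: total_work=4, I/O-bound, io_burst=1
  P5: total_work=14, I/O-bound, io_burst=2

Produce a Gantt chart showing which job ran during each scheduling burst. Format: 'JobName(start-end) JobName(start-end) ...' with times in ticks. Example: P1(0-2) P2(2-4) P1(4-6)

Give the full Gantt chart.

Answer: P1(0-3) P2(3-6) P3(6-9) P4(9-10) P5(10-12) P3(12-15) P4(15-16) P5(16-18) P3(18-21) P4(21-22) P5(22-24) P3(24-27) P4(27-28) P5(28-30) P3(30-32) P5(32-34) P5(34-36) P5(36-38) P1(38-39) P2(39-43)

Derivation:
t=0-3: P1@Q0 runs 3, rem=1, quantum used, demote→Q1. Q0=[P2,P3,P4,P5] Q1=[P1] Q2=[]
t=3-6: P2@Q0 runs 3, rem=4, quantum used, demote→Q1. Q0=[P3,P4,P5] Q1=[P1,P2] Q2=[]
t=6-9: P3@Q0 runs 3, rem=11, I/O yield, promote→Q0. Q0=[P4,P5,P3] Q1=[P1,P2] Q2=[]
t=9-10: P4@Q0 runs 1, rem=3, I/O yield, promote→Q0. Q0=[P5,P3,P4] Q1=[P1,P2] Q2=[]
t=10-12: P5@Q0 runs 2, rem=12, I/O yield, promote→Q0. Q0=[P3,P4,P5] Q1=[P1,P2] Q2=[]
t=12-15: P3@Q0 runs 3, rem=8, I/O yield, promote→Q0. Q0=[P4,P5,P3] Q1=[P1,P2] Q2=[]
t=15-16: P4@Q0 runs 1, rem=2, I/O yield, promote→Q0. Q0=[P5,P3,P4] Q1=[P1,P2] Q2=[]
t=16-18: P5@Q0 runs 2, rem=10, I/O yield, promote→Q0. Q0=[P3,P4,P5] Q1=[P1,P2] Q2=[]
t=18-21: P3@Q0 runs 3, rem=5, I/O yield, promote→Q0. Q0=[P4,P5,P3] Q1=[P1,P2] Q2=[]
t=21-22: P4@Q0 runs 1, rem=1, I/O yield, promote→Q0. Q0=[P5,P3,P4] Q1=[P1,P2] Q2=[]
t=22-24: P5@Q0 runs 2, rem=8, I/O yield, promote→Q0. Q0=[P3,P4,P5] Q1=[P1,P2] Q2=[]
t=24-27: P3@Q0 runs 3, rem=2, I/O yield, promote→Q0. Q0=[P4,P5,P3] Q1=[P1,P2] Q2=[]
t=27-28: P4@Q0 runs 1, rem=0, completes. Q0=[P5,P3] Q1=[P1,P2] Q2=[]
t=28-30: P5@Q0 runs 2, rem=6, I/O yield, promote→Q0. Q0=[P3,P5] Q1=[P1,P2] Q2=[]
t=30-32: P3@Q0 runs 2, rem=0, completes. Q0=[P5] Q1=[P1,P2] Q2=[]
t=32-34: P5@Q0 runs 2, rem=4, I/O yield, promote→Q0. Q0=[P5] Q1=[P1,P2] Q2=[]
t=34-36: P5@Q0 runs 2, rem=2, I/O yield, promote→Q0. Q0=[P5] Q1=[P1,P2] Q2=[]
t=36-38: P5@Q0 runs 2, rem=0, completes. Q0=[] Q1=[P1,P2] Q2=[]
t=38-39: P1@Q1 runs 1, rem=0, completes. Q0=[] Q1=[P2] Q2=[]
t=39-43: P2@Q1 runs 4, rem=0, completes. Q0=[] Q1=[] Q2=[]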